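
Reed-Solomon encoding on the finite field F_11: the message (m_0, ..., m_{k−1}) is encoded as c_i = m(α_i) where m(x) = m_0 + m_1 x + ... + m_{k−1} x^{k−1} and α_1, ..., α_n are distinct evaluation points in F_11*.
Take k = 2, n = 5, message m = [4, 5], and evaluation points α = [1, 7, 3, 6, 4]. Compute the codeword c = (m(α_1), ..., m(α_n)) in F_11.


c = [9, 6, 8, 1, 2]

Message polynomial: m(x) = 4 + 5·x (mod 11).
For each evaluation point α_i, compute m(α_i) mod 11:
  α_1 = 1: Horner steps 5 → 9, so m(1) = 9.
  α_2 = 7: Horner steps 5 → 6, so m(7) = 6.
  α_3 = 3: Horner steps 5 → 8, so m(3) = 8.
  α_4 = 6: Horner steps 5 → 1, so m(6) = 1.
  α_5 = 4: Horner steps 5 → 2, so m(4) = 2.
Codeword c = [9, 6, 8, 1, 2] ∈ F_11^5.


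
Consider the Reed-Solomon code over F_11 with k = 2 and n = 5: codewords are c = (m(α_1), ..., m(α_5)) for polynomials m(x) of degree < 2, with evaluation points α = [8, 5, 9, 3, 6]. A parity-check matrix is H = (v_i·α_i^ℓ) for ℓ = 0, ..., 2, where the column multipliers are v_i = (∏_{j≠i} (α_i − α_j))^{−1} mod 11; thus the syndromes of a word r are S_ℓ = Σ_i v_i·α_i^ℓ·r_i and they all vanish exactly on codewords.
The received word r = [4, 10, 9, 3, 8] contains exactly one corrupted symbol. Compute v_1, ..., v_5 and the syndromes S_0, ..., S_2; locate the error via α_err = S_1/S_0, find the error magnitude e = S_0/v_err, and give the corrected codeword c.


S = (3, 5, 1), error at position 3, error magnitude e = 7, c = [4, 10, 2, 3, 8].

Step 1: column multipliers v_i = (∏_{j≠i}(α_i − α_j))^{−1} mod 11.
  i = 1 (α = 8): (8−5)(8−9)(8−3)(8−6) = 3·(−1)·5·2 = −30 ≡ 3, so v_1 = 3^{−1} = 4 (mod 11).
  i = 2 (α = 5): (5−8)(5−9)(5−3)(5−6) = (−3)·(−4)·2·(−1) = −24 ≡ 9, so v_2 = 9^{−1} = 5 (mod 11).
  i = 3 (α = 9): (9−8)(9−5)(9−3)(9−6) = 1·4·6·3 = 72 ≡ 6, so v_3 = 6^{−1} = 2 (mod 11).
  i = 4 (α = 3): (3−8)(3−5)(3−9)(3−6) = (−5)·(−2)·(−6)·(−3) = 180 ≡ 4, so v_4 = 4^{−1} = 3 (mod 11).
  i = 5 (α = 6): (6−8)(6−5)(6−9)(6−3) = (−2)·1·(−3)·3 = 18 ≡ 7, so v_5 = 7^{−1} = 8 (mod 11).
  v = [4, 5, 2, 3, 8].
Step 2: syndromes of r = [4, 10, 9, 3, 8] (all sums mod 11).
  S_0 = Σ v_i r_i = 4·4 + 5·10 + 2·9 + 3·3 + 8·8 = 157 ≡ 3.
  S_1 = Σ v_i α_i r_i = 4·8·4 + 5·5·10 + 2·9·9 + 3·3·3 + 8·6·8 = 951 ≡ 5.
  α_i^2 mod 11 = [9, 3, 4, 9, 3].
  S_2 = Σ v_i α_i^2 r_i = 4·9·4 + 5·3·10 + 2·4·9 + 3·9·3 + 8·3·8 = 639 ≡ 1.
  S = (3, 5, 1) ≠ 0, so r is not a codeword (an error is present).
Step 3: locate the error. For a single error e at position i, S_ℓ = v_i·e·α_i^ℓ, so α_err = S_1/S_0.
  S_0^{−1} = 3^{−1} = 4 (mod 11), so α_err = 5·4 = 20 ≡ 9 = α_3. Error position i = 3.
  Consistency check: S_2/S_1 = 1·9 = 9 ≡ 9 = α_err ✓ (single-error assumption holds).
Step 4: error magnitude e = S_0/v_3 = S_0·∏_{j≠3}(α_3 − α_j) = 3·6 = 18 ≡ 7 (mod 11).
Step 5: correct position 3: c_3 = r_3 − e = 9 − 7 ≡ 2 (mod 11). Hence c = [4, 10, 2, 3, 8].
  Check: interpolating c through the α_i gives m(x) = 9 + 9·x (degree < 2) with m(α_i) = c_i for every i, so c is indeed a codeword.


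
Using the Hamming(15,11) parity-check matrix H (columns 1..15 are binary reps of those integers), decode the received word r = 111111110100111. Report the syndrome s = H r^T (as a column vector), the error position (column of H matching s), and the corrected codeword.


s = (1, 1, 1, 0)^T, error position = 14, corrected codeword c = 111111110100101

Compute s = H r^T mod 2 one row at a time:
  s_1 = 1 + 0 + 1 + 0 + 0 + 1 + 1 + 1 = 5 ≡ 1 (mod 2).
  s_2 = 1 + 1 + 1 + 1 + 0 + 1 + 1 + 1 = 7 ≡ 1 (mod 2).
  s_3 = 1 + 1 + 1 + 1 + 1 + 0 + 1 + 1 = 7 ≡ 1 (mod 2).
  s_4 = 1 + 1 + 1 + 1 + 0 + 0 + 1 + 1 = 6 ≡ 0 (mod 2).
s = (1, 1, 1, 0)^T — this equals column 14 of H (binary 1110), so error is at position 14.
Correct: flip bit 14 of r = 111111110100111 to get c = 111111110100101.


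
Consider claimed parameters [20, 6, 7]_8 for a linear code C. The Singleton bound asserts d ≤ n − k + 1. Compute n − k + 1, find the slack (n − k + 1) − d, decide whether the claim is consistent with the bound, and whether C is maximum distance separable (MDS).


Singleton RHS = n − k + 1 = 15, slack = 8, bound satisfied, not MDS.

Singleton bound: d ≤ n − k + 1.
Here n = 20, k = 6, so n − k + 1 = 15.
Given d = 7, check d ≤ 15: YES.
Slack = (n − k + 1) − d = 8.
The code is NOT MDS (slack = 8 > 0).
Description: the claimed parameters are [20, 6, 7]_8; such a code would be non-MDS.


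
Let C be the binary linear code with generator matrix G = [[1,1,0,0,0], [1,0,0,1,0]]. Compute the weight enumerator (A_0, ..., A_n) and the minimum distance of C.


Weight distribution: A_0 = 1, A_2 = 3. Minimum distance d = 2.

Enumerate all 2^2 = 4 messages m ∈ F_2^2.
For each, compute codeword c = mG in F_2^5, then tally its weight.
  m = 00 → c = 00000, weight = 0.
  m = 10 → c = 11000, weight = 2.
  m = 01 → c = 10010, weight = 2.
  m = 11 → c = 01010, weight = 2.
Tally weights:
  weight 0: 1 codewords.
  weight 2: 3 codewords.
Minimum distance d = smallest w > 0 with A_w > 0 = 2.
Sanity: Σ A_w = 4 = 2^2 = 4 ✓.


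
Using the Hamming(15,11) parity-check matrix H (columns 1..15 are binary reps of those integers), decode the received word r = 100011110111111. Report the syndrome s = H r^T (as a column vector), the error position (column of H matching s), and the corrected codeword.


s = (1, 1, 0, 0)^T, error position = 12, corrected codeword c = 100011110110111

Compute s = H r^T mod 2 one row at a time:
  s_1 = 1 + 0 + 1 + 1 + 1 + 1 + 1 + 1 = 7 ≡ 1 (mod 2).
  s_2 = 0 + 1 + 1 + 1 + 1 + 1 + 1 + 1 = 7 ≡ 1 (mod 2).
  s_3 = 0 + 0 + 1 + 1 + 1 + 1 + 1 + 1 = 6 ≡ 0 (mod 2).
  s_4 = 1 + 0 + 1 + 1 + 0 + 1 + 1 + 1 = 6 ≡ 0 (mod 2).
s = (1, 1, 0, 0)^T — this equals column 12 of H (binary 1100), so error is at position 12.
Correct: flip bit 12 of r = 100011110111111 to get c = 100011110110111.


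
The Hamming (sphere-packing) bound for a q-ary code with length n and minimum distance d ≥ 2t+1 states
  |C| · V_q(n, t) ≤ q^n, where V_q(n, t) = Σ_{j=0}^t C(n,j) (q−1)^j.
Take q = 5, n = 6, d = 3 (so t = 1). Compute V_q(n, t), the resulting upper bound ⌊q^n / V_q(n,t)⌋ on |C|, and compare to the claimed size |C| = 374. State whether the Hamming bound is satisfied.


V_q(n, t) = 25, q^n = 15625, Hamming bound = 625, |C| = 374 ≤ bound (satisfied).

Step 1: Compute V_q(n, t) = Σ_{j=0}^1 C(n, j) (q−1)^j.
  j = 0: C(6,0)·(4)^0 = 1·1 = 1.
  j = 1: C(6,1)·(4)^1 = 6·4 = 24.
  V_q(n, t) = 1 + 24 = 25.
Step 2: q^n = 5^6 = 15625.
Step 3: Hamming bound ⌊q^n / V_q(n,t)⌋ = ⌊15625/25⌋ = 625.
Step 4: Compare |C| = 374 to 625: satisfied.
The claimed |C| lies below the Hamming bound.


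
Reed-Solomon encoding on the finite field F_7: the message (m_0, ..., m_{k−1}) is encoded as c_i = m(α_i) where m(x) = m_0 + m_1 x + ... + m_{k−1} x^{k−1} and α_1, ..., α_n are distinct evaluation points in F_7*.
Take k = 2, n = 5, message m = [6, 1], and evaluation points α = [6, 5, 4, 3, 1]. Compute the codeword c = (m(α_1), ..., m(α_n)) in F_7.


c = [5, 4, 3, 2, 0]

Message polynomial: m(x) = 6 + 1·x (mod 7).
For each evaluation point α_i, compute m(α_i) mod 7:
  α_1 = 6: Horner steps 1 → 5, so m(6) = 5.
  α_2 = 5: Horner steps 1 → 4, so m(5) = 4.
  α_3 = 4: Horner steps 1 → 3, so m(4) = 3.
  α_4 = 3: Horner steps 1 → 2, so m(3) = 2.
  α_5 = 1: Horner steps 1 → 0, so m(1) = 0.
Codeword c = [5, 4, 3, 2, 0] ∈ F_7^5.


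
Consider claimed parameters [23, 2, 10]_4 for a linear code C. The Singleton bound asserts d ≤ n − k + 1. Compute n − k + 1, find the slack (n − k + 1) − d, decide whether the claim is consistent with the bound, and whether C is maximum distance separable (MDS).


Singleton RHS = n − k + 1 = 22, slack = 12, bound satisfied, not MDS.

Singleton bound: d ≤ n − k + 1.
Here n = 23, k = 2, so n − k + 1 = 22.
Given d = 10, check d ≤ 22: YES.
Slack = (n − k + 1) − d = 12.
The code is NOT MDS (slack = 12 > 0).
Description: the claimed parameters are [23, 2, 10]_4; such a code would be non-MDS.


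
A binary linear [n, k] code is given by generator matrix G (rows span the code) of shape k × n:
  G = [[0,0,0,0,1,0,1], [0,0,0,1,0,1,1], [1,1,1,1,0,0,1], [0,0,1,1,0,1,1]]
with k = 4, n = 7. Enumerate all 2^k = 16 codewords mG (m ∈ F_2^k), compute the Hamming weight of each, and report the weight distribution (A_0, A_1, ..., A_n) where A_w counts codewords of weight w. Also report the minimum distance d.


Weight distribution: A_0 = 1, A_1 = 1, A_2 = 1, A_3 = 4, A_4 = 5, A_5 = 3, A_6 = 1. Minimum distance d = 1.

Enumerate all 2^4 = 16 messages m ∈ F_2^4.
For each, compute codeword c = mG in F_2^7, then tally its weight.
  m = 0000 → c = 0000000, weight = 0.
  m = 1000 → c = 0000101, weight = 2.
  m = 0100 → c = 0001011, weight = 3.
  m = 1100 → c = 0001110, weight = 3.
  m = 0010 → c = 1111001, weight = 5.
  m = 1010 → c = 1111100, weight = 5.
  m = 0110 → c = 1110010, weight = 4.
  m = 1110 → c = 1110111, weight = 6.
  m = 0001 → c = 0011011, weight = 4.
  m = 1001 → c = 0011110, weight = 4.
  m = 0101 → c = 0010000, weight = 1.
  m = 1101 → c = 0010101, weight = 3.
  m = 0011 → c = 1100010, weight = 3.
  m = 1011 → c = 1100111, weight = 5.
  m = 0111 → c = 1101001, weight = 4.
  m = 1111 → c = 1101100, weight = 4.
Tally weights:
  weight 0: 1 codewords.
  weight 1: 1 codewords.
  weight 2: 1 codewords.
  weight 3: 4 codewords.
  weight 4: 5 codewords.
  weight 5: 3 codewords.
  weight 6: 1 codewords.
Minimum distance d = smallest w > 0 with A_w > 0 = 1.
Sanity: Σ A_w = 16 = 2^4 = 16 ✓.


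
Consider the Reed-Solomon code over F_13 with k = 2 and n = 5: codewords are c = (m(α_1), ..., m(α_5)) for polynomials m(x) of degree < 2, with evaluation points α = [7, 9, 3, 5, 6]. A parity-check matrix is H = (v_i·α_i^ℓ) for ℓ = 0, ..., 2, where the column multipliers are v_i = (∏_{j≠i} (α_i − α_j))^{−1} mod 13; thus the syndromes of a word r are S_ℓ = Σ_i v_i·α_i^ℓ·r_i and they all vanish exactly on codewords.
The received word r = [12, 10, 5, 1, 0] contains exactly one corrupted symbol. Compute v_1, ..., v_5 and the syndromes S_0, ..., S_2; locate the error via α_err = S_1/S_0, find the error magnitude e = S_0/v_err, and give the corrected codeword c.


S = (2, 6, 5), error at position 3, error magnitude e = 2, c = [12, 10, 3, 1, 0].

Step 1: column multipliers v_i = (∏_{j≠i}(α_i − α_j))^{−1} mod 13.
  i = 1 (α = 7): (7−9)(7−3)(7−5)(7−6) = (−2)·4·2·1 = −16 ≡ 10, so v_1 = 10^{−1} = 4 (mod 13).
  i = 2 (α = 9): (9−7)(9−3)(9−5)(9−6) = 2·6·4·3 = 144 ≡ 1, so v_2 = 1^{−1} = 1 (mod 13).
  i = 3 (α = 3): (3−7)(3−9)(3−5)(3−6) = (−4)·(−6)·(−2)·(−3) = 144 ≡ 1, so v_3 = 1^{−1} = 1 (mod 13).
  i = 4 (α = 5): (5−7)(5−9)(5−3)(5−6) = (−2)·(−4)·2·(−1) = −16 ≡ 10, so v_4 = 10^{−1} = 4 (mod 13).
  i = 5 (α = 6): (6−7)(6−9)(6−3)(6−5) = (−1)·(−3)·3·1 = 9 ≡ 9, so v_5 = 9^{−1} = 3 (mod 13).
  v = [4, 1, 1, 4, 3].
Step 2: syndromes of r = [12, 10, 5, 1, 0] (all sums mod 13).
  S_0 = Σ v_i r_i = 4·12 + 1·10 + 1·5 + 4·1 + 3·0 = 67 ≡ 2.
  S_1 = Σ v_i α_i r_i = 4·7·12 + 1·9·10 + 1·3·5 + 4·5·1 + 3·6·0 = 461 ≡ 6.
  α_i^2 mod 13 = [10, 3, 9, 12, 10].
  S_2 = Σ v_i α_i^2 r_i = 4·10·12 + 1·3·10 + 1·9·5 + 4·12·1 + 3·10·0 = 603 ≡ 5.
  S = (2, 6, 5) ≠ 0, so r is not a codeword (an error is present).
Step 3: locate the error. For a single error e at position i, S_ℓ = v_i·e·α_i^ℓ, so α_err = S_1/S_0.
  S_0^{−1} = 2^{−1} = 7 (mod 13), so α_err = 6·7 = 42 ≡ 3 = α_3. Error position i = 3.
  Consistency check: S_2/S_1 = 5·11 = 55 ≡ 3 = α_err ✓ (single-error assumption holds).
Step 4: error magnitude e = S_0/v_3 = S_0·∏_{j≠3}(α_3 − α_j) = 2·1 = 2 ≡ 2 (mod 13).
Step 5: correct position 3: c_3 = r_3 − e = 5 − 2 ≡ 3 (mod 13). Hence c = [12, 10, 3, 1, 0].
  Check: interpolating c through the α_i gives m(x) = 6 + 12·x (degree < 2) with m(α_i) = c_i for every i, so c is indeed a codeword.


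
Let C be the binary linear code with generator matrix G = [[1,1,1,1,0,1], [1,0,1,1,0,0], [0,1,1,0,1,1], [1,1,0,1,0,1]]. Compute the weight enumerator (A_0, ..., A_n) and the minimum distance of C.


Weight distribution: A_0 = 1, A_1 = 2, A_2 = 3, A_3 = 4, A_4 = 3, A_5 = 2, A_6 = 1. Minimum distance d = 1.

Enumerate all 2^4 = 16 messages m ∈ F_2^4.
For each, compute codeword c = mG in F_2^6, then tally its weight.
  m = 0000 → c = 000000, weight = 0.
  m = 1000 → c = 111101, weight = 5.
  m = 0100 → c = 101100, weight = 3.
  m = 1100 → c = 010001, weight = 2.
  m = 0010 → c = 011011, weight = 4.
  m = 1010 → c = 100110, weight = 3.
  m = 0110 → c = 110111, weight = 5.
  m = 1110 → c = 001010, weight = 2.
  m = 0001 → c = 110101, weight = 4.
  m = 1001 → c = 001000, weight = 1.
  m = 0101 → c = 011001, weight = 3.
  m = 1101 → c = 100100, weight = 2.
  m = 0011 → c = 101110, weight = 4.
  m = 1011 → c = 010011, weight = 3.
  m = 0111 → c = 000010, weight = 1.
  m = 1111 → c = 111111, weight = 6.
Tally weights:
  weight 0: 1 codewords.
  weight 1: 2 codewords.
  weight 2: 3 codewords.
  weight 3: 4 codewords.
  weight 4: 3 codewords.
  weight 5: 2 codewords.
  weight 6: 1 codewords.
Minimum distance d = smallest w > 0 with A_w > 0 = 1.
Sanity: Σ A_w = 16 = 2^4 = 16 ✓.


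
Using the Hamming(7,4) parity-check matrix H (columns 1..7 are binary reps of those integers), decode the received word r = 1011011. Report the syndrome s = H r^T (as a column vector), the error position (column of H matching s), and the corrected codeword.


s = (1, 1, 1)^T, error position = 7, corrected codeword c = 1011010

Compute s = H r^T mod 2 one row at a time:
  s_1 = 1 + 0 + 1 + 1 = 3 ≡ 1 (mod 2).
  s_2 = 0 + 1 + 1 + 1 = 3 ≡ 1 (mod 2).
  s_3 = 1 + 1 + 0 + 1 = 3 ≡ 1 (mod 2).
s = (1, 1, 1)^T — this equals column 7 of H (binary 111), so error is at position 7.
Correct: flip bit 7 of r = 1011011 to get c = 1011010.


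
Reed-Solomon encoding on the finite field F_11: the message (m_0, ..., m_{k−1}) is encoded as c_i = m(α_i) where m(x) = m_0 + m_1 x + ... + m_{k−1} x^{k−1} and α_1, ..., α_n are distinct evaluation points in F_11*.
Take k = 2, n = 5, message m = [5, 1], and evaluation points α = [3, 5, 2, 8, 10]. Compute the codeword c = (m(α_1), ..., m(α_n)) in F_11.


c = [8, 10, 7, 2, 4]

Message polynomial: m(x) = 5 + 1·x (mod 11).
For each evaluation point α_i, compute m(α_i) mod 11:
  α_1 = 3: Horner steps 1 → 8, so m(3) = 8.
  α_2 = 5: Horner steps 1 → 10, so m(5) = 10.
  α_3 = 2: Horner steps 1 → 7, so m(2) = 7.
  α_4 = 8: Horner steps 1 → 2, so m(8) = 2.
  α_5 = 10: Horner steps 1 → 4, so m(10) = 4.
Codeword c = [8, 10, 7, 2, 4] ∈ F_11^5.


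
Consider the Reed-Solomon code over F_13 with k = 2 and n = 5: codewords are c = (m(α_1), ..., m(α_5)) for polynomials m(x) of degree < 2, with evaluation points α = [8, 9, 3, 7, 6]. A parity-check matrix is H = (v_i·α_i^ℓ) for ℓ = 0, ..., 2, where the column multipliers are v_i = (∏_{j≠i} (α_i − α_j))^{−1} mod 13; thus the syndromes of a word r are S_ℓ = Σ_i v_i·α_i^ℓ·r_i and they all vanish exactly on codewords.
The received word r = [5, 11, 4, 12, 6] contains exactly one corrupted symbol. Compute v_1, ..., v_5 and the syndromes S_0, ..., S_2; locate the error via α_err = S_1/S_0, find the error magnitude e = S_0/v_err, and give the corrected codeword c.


S = (9, 1, 3), error at position 3, error magnitude e = 3, c = [5, 11, 1, 12, 6].

Step 1: column multipliers v_i = (∏_{j≠i}(α_i − α_j))^{−1} mod 13.
  i = 1 (α = 8): (8−9)(8−3)(8−7)(8−6) = (−1)·5·1·2 = −10 ≡ 3, so v_1 = 3^{−1} = 9 (mod 13).
  i = 2 (α = 9): (9−8)(9−3)(9−7)(9−6) = 1·6·2·3 = 36 ≡ 10, so v_2 = 10^{−1} = 4 (mod 13).
  i = 3 (α = 3): (3−8)(3−9)(3−7)(3−6) = (−5)·(−6)·(−4)·(−3) = 360 ≡ 9, so v_3 = 9^{−1} = 3 (mod 13).
  i = 4 (α = 7): (7−8)(7−9)(7−3)(7−6) = (−1)·(−2)·4·1 = 8 ≡ 8, so v_4 = 8^{−1} = 5 (mod 13).
  i = 5 (α = 6): (6−8)(6−9)(6−3)(6−7) = (−2)·(−3)·3·(−1) = −18 ≡ 8, so v_5 = 8^{−1} = 5 (mod 13).
  v = [9, 4, 3, 5, 5].
Step 2: syndromes of r = [5, 11, 4, 12, 6] (all sums mod 13).
  S_0 = Σ v_i r_i = 9·5 + 4·11 + 3·4 + 5·12 + 5·6 = 191 ≡ 9.
  S_1 = Σ v_i α_i r_i = 9·8·5 + 4·9·11 + 3·3·4 + 5·7·12 + 5·6·6 = 1392 ≡ 1.
  α_i^2 mod 13 = [12, 3, 9, 10, 10].
  S_2 = Σ v_i α_i^2 r_i = 9·12·5 + 4·3·11 + 3·9·4 + 5·10·12 + 5·10·6 = 1680 ≡ 3.
  S = (9, 1, 3) ≠ 0, so r is not a codeword (an error is present).
Step 3: locate the error. For a single error e at position i, S_ℓ = v_i·e·α_i^ℓ, so α_err = S_1/S_0.
  S_0^{−1} = 9^{−1} = 3 (mod 13), so α_err = 1·3 = 3 ≡ 3 = α_3. Error position i = 3.
  Consistency check: S_2/S_1 = 3·1 = 3 ≡ 3 = α_err ✓ (single-error assumption holds).
Step 4: error magnitude e = S_0/v_3 = S_0·∏_{j≠3}(α_3 − α_j) = 9·9 = 81 ≡ 3 (mod 13).
Step 5: correct position 3: c_3 = r_3 − e = 4 − 3 ≡ 1 (mod 13). Hence c = [5, 11, 1, 12, 6].
  Check: interpolating c through the α_i gives m(x) = 9 + 6·x (degree < 2) with m(α_i) = c_i for every i, so c is indeed a codeword.


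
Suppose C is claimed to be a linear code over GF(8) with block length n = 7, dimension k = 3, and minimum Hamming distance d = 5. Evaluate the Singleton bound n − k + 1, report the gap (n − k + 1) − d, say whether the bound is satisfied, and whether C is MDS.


Singleton RHS = n − k + 1 = 5, slack = 0, bound satisfied, MDS.

Singleton bound: d ≤ n − k + 1.
Here n = 7, k = 3, so n − k + 1 = 5.
Given d = 5, check d ≤ 5: YES.
Slack = (n − k + 1) − d = 0.
The code is MDS (slack = 0).
Description: the claimed parameters are [7, 3, 5]_8; such a code would be MDS (meets Singleton bound).


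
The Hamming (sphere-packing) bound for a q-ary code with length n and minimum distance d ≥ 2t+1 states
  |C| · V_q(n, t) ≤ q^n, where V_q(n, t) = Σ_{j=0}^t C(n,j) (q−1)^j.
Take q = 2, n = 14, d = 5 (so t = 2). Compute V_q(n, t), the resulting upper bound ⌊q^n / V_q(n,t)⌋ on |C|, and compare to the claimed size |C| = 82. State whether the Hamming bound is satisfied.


V_q(n, t) = 106, q^n = 16384, Hamming bound = 154, |C| = 82 ≤ bound (satisfied).

Step 1: Compute V_q(n, t) = Σ_{j=0}^2 C(n, j) (q−1)^j.
  j = 0: C(14,0)·(1)^0 = 1·1 = 1.
  j = 1: C(14,1)·(1)^1 = 14·1 = 14.
  j = 2: C(14,2)·(1)^2 = 91·1 = 91.
  V_q(n, t) = 1 + 14 + 91 = 106.
Step 2: q^n = 2^14 = 16384.
Step 3: Hamming bound ⌊q^n / V_q(n,t)⌋ = ⌊16384/106⌋ = 154.
Step 4: Compare |C| = 82 to 154: satisfied.
The claimed |C| lies below the Hamming bound.


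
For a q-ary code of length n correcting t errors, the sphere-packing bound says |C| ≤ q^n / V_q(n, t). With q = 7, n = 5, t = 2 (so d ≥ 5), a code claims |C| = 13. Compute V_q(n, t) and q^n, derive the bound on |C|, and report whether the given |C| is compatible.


V_q(n, t) = 391, q^n = 16807, Hamming bound = 42, |C| = 13 ≤ bound (satisfied).

Step 1: Compute V_q(n, t) = Σ_{j=0}^2 C(n, j) (q−1)^j.
  j = 0: C(5,0)·(6)^0 = 1·1 = 1.
  j = 1: C(5,1)·(6)^1 = 5·6 = 30.
  j = 2: C(5,2)·(6)^2 = 10·36 = 360.
  V_q(n, t) = 1 + 30 + 360 = 391.
Step 2: q^n = 7^5 = 16807.
Step 3: Hamming bound ⌊q^n / V_q(n,t)⌋ = ⌊16807/391⌋ = 42.
Step 4: Compare |C| = 13 to 42: satisfied.
The claimed |C| lies below the Hamming bound.


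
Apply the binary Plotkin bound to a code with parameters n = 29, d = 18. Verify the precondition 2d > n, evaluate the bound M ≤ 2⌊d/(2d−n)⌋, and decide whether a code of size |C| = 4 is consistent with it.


Plotkin bound M ≤ 4; given |C| = 4 ≤ bound (satisfied).

Check applicability: 2d = 36, n = 29.
2d − n = 7 > 0, so Plotkin applies.
Compute d/(2d−n) = 18/7 ≈ 2.5714.
⌊d/(2d−n)⌋ = 2.
Plotkin bound: M ≤ 2·2 = 4.
Given |C| = 4, check: satisfied.
This |C| is at the Plotkin bound.


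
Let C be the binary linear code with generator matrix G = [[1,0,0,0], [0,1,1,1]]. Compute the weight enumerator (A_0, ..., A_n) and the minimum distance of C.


Weight distribution: A_0 = 1, A_1 = 1, A_3 = 1, A_4 = 1. Minimum distance d = 1.

Enumerate all 2^2 = 4 messages m ∈ F_2^2.
For each, compute codeword c = mG in F_2^4, then tally its weight.
  m = 00 → c = 0000, weight = 0.
  m = 10 → c = 1000, weight = 1.
  m = 01 → c = 0111, weight = 3.
  m = 11 → c = 1111, weight = 4.
Tally weights:
  weight 0: 1 codewords.
  weight 1: 1 codewords.
  weight 3: 1 codewords.
  weight 4: 1 codewords.
Minimum distance d = smallest w > 0 with A_w > 0 = 1.
Sanity: Σ A_w = 4 = 2^2 = 4 ✓.


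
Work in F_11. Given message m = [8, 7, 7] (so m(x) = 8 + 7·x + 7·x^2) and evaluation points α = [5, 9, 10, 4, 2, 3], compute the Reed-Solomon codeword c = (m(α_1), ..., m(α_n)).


c = [9, 0, 8, 5, 6, 4]

Message polynomial: m(x) = 8 + 7·x + 7·x^2 (mod 11).
For each evaluation point α_i, compute m(α_i) mod 11:
  α_1 = 5: Horner steps 7 → 9 → 9, so m(5) = 9.
  α_2 = 9: Horner steps 7 → 4 → 0, so m(9) = 0.
  α_3 = 10: Horner steps 7 → 0 → 8, so m(10) = 8.
  α_4 = 4: Horner steps 7 → 2 → 5, so m(4) = 5.
  α_5 = 2: Horner steps 7 → 10 → 6, so m(2) = 6.
  α_6 = 3: Horner steps 7 → 6 → 4, so m(3) = 4.
Codeword c = [9, 0, 8, 5, 6, 4] ∈ F_11^6.


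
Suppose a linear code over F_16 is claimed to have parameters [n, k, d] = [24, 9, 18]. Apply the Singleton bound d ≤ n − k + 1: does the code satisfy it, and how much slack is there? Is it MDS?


Singleton RHS = n − k + 1 = 16, slack = -2, bound violated (no such code; not MDS).

Singleton bound: d ≤ n − k + 1.
Here n = 24, k = 9, so n − k + 1 = 16.
Given d = 18, check d ≤ 16: NO.
Slack = (n − k + 1) − d = -2.
The slack is negative: d = 18 exceeds n − k + 1 = 16 by 2, so the Singleton bound is violated and no linear [24, 9, 18]_16 code can exist. In particular it is not MDS (MDS requires d = n − k + 1 exactly).
Description: the claimed parameters are [24, 9, 18]_16; such a code would be impossible (violates the Singleton bound).


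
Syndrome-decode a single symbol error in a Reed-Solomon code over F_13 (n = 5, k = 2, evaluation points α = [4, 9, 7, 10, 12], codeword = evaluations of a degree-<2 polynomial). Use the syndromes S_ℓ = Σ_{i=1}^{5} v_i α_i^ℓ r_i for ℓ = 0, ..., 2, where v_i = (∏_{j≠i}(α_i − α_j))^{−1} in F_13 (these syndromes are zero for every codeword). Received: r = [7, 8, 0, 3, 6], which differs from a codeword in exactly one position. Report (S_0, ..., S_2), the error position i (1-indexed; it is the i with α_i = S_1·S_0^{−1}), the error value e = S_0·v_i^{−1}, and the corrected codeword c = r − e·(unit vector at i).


S = (8, 4, 2), error at position 3, error magnitude e = 8, c = [7, 8, 5, 3, 6].

Step 1: column multipliers v_i = (∏_{j≠i}(α_i − α_j))^{−1} mod 13.
  i = 1 (α = 4): (4−9)(4−7)(4−10)(4−12) = (−5)·(−3)·(−6)·(−8) = 720 ≡ 5, so v_1 = 5^{−1} = 8 (mod 13).
  i = 2 (α = 9): (9−4)(9−7)(9−10)(9−12) = 5·2·(−1)·(−3) = 30 ≡ 4, so v_2 = 4^{−1} = 10 (mod 13).
  i = 3 (α = 7): (7−4)(7−9)(7−10)(7−12) = 3·(−2)·(−3)·(−5) = −90 ≡ 1, so v_3 = 1^{−1} = 1 (mod 13).
  i = 4 (α = 10): (10−4)(10−9)(10−7)(10−12) = 6·1·3·(−2) = −36 ≡ 3, so v_4 = 3^{−1} = 9 (mod 13).
  i = 5 (α = 12): (12−4)(12−9)(12−7)(12−10) = 8·3·5·2 = 240 ≡ 6, so v_5 = 6^{−1} = 11 (mod 13).
  v = [8, 10, 1, 9, 11].
Step 2: syndromes of r = [7, 8, 0, 3, 6] (all sums mod 13).
  S_0 = Σ v_i r_i = 8·7 + 10·8 + 1·0 + 9·3 + 11·6 = 229 ≡ 8.
  S_1 = Σ v_i α_i r_i = 8·4·7 + 10·9·8 + 1·7·0 + 9·10·3 + 11·12·6 = 2006 ≡ 4.
  α_i^2 mod 13 = [3, 3, 10, 9, 1].
  S_2 = Σ v_i α_i^2 r_i = 8·3·7 + 10·3·8 + 1·10·0 + 9·9·3 + 11·1·6 = 717 ≡ 2.
  S = (8, 4, 2) ≠ 0, so r is not a codeword (an error is present).
Step 3: locate the error. For a single error e at position i, S_ℓ = v_i·e·α_i^ℓ, so α_err = S_1/S_0.
  S_0^{−1} = 8^{−1} = 5 (mod 13), so α_err = 4·5 = 20 ≡ 7 = α_3. Error position i = 3.
  Consistency check: S_2/S_1 = 2·10 = 20 ≡ 7 = α_err ✓ (single-error assumption holds).
Step 4: error magnitude e = S_0/v_3 = S_0·∏_{j≠3}(α_3 − α_j) = 8·1 = 8 ≡ 8 (mod 13).
Step 5: correct position 3: c_3 = r_3 − e = 0 − 8 ≡ 5 (mod 13). Hence c = [7, 8, 5, 3, 6].
  Check: interpolating c through the α_i gives m(x) = 1 + 8·x (degree < 2) with m(α_i) = c_i for every i, so c is indeed a codeword.


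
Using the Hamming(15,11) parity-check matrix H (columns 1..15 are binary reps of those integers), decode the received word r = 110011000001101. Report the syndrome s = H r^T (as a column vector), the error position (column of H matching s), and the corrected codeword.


s = (1, 1, 1, 0)^T, error position = 14, corrected codeword c = 110011000001111

Compute s = H r^T mod 2 one row at a time:
  s_1 = 0 + 0 + 0 + 0 + 1 + 1 + 0 + 1 = 3 ≡ 1 (mod 2).
  s_2 = 0 + 1 + 1 + 0 + 1 + 1 + 0 + 1 = 5 ≡ 1 (mod 2).
  s_3 = 1 + 0 + 1 + 0 + 0 + 0 + 0 + 1 = 3 ≡ 1 (mod 2).
  s_4 = 1 + 0 + 1 + 0 + 0 + 0 + 1 + 1 = 4 ≡ 0 (mod 2).
s = (1, 1, 1, 0)^T — this equals column 14 of H (binary 1110), so error is at position 14.
Correct: flip bit 14 of r = 110011000001101 to get c = 110011000001111.


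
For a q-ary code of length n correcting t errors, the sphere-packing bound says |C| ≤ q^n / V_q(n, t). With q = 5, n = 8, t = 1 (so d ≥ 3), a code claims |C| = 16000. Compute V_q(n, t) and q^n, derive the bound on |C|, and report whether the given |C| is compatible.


V_q(n, t) = 33, q^n = 390625, Hamming bound = 11837, |C| = 16000 > bound (violated).

Step 1: Compute V_q(n, t) = Σ_{j=0}^1 C(n, j) (q−1)^j.
  j = 0: C(8,0)·(4)^0 = 1·1 = 1.
  j = 1: C(8,1)·(4)^1 = 8·4 = 32.
  V_q(n, t) = 1 + 32 = 33.
Step 2: q^n = 5^8 = 390625.
Step 3: Hamming bound ⌊q^n / V_q(n,t)⌋ = ⌊390625/33⌋ = 11837.
Step 4: Compare |C| = 16000 to 11837: violated.
The claimed |C| lies above the Hamming bound, so no 5-ary code of length 8 with d ≥ 3 can have 16000 codewords.


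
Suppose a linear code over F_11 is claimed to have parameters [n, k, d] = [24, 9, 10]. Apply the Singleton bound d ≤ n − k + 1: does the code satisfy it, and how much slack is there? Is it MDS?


Singleton RHS = n − k + 1 = 16, slack = 6, bound satisfied, not MDS.

Singleton bound: d ≤ n − k + 1.
Here n = 24, k = 9, so n − k + 1 = 16.
Given d = 10, check d ≤ 16: YES.
Slack = (n − k + 1) − d = 6.
The code is NOT MDS (slack = 6 > 0).
Description: the claimed parameters are [24, 9, 10]_11; such a code would be non-MDS.


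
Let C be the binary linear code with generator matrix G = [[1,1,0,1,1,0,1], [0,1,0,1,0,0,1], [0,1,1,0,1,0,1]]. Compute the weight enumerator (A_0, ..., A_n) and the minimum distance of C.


Weight distribution: A_0 = 1, A_2 = 1, A_3 = 3, A_4 = 2, A_5 = 1. Minimum distance d = 2.

Enumerate all 2^3 = 8 messages m ∈ F_2^3.
For each, compute codeword c = mG in F_2^7, then tally its weight.
  m = 000 → c = 0000000, weight = 0.
  m = 100 → c = 1101101, weight = 5.
  m = 010 → c = 0101001, weight = 3.
  m = 110 → c = 1000100, weight = 2.
  m = 001 → c = 0110101, weight = 4.
  m = 101 → c = 1011000, weight = 3.
  m = 011 → c = 0011100, weight = 3.
  m = 111 → c = 1110001, weight = 4.
Tally weights:
  weight 0: 1 codewords.
  weight 2: 1 codewords.
  weight 3: 3 codewords.
  weight 4: 2 codewords.
  weight 5: 1 codewords.
Minimum distance d = smallest w > 0 with A_w > 0 = 2.
Sanity: Σ A_w = 8 = 2^3 = 8 ✓.


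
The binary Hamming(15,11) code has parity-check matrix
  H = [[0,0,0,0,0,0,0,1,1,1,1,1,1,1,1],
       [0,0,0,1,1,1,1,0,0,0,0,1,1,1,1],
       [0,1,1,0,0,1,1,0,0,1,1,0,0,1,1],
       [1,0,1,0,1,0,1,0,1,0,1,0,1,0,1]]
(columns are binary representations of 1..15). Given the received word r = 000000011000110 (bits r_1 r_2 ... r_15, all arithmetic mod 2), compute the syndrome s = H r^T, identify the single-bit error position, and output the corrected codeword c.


s = (0, 0, 1, 0)^T, error position = 2, corrected codeword c = 010000011000110

Compute s = H r^T mod 2 one row at a time:
  s_1 = 1 + 1 + 0 + 0 + 0 + 1 + 1 + 0 = 4 ≡ 0 (mod 2).
  s_2 = 0 + 0 + 0 + 0 + 0 + 1 + 1 + 0 = 2 ≡ 0 (mod 2).
  s_3 = 0 + 0 + 0 + 0 + 0 + 0 + 1 + 0 = 1 ≡ 1 (mod 2).
  s_4 = 0 + 0 + 0 + 0 + 1 + 0 + 1 + 0 = 2 ≡ 0 (mod 2).
s = (0, 0, 1, 0)^T — this equals column 2 of H (binary 0010), so error is at position 2.
Correct: flip bit 2 of r = 000000011000110 to get c = 010000011000110.


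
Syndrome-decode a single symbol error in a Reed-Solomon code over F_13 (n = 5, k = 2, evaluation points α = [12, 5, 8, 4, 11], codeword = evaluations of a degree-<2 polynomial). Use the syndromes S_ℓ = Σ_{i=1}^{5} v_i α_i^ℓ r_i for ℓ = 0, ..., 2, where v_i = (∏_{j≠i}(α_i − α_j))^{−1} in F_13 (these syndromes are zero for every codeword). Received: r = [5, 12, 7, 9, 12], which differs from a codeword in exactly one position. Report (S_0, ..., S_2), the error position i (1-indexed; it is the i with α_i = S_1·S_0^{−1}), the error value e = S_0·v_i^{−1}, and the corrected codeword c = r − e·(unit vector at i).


S = (9, 6, 4), error at position 2, error magnitude e = 10, c = [5, 2, 7, 9, 12].

Step 1: column multipliers v_i = (∏_{j≠i}(α_i − α_j))^{−1} mod 13.
  i = 1 (α = 12): (12−5)(12−8)(12−4)(12−11) = 7·4·8·1 = 224 ≡ 3, so v_1 = 3^{−1} = 9 (mod 13).
  i = 2 (α = 5): (5−12)(5−8)(5−4)(5−11) = (−7)·(−3)·1·(−6) = −126 ≡ 4, so v_2 = 4^{−1} = 10 (mod 13).
  i = 3 (α = 8): (8−12)(8−5)(8−4)(8−11) = (−4)·3·4·(−3) = 144 ≡ 1, so v_3 = 1^{−1} = 1 (mod 13).
  i = 4 (α = 4): (4−12)(4−5)(4−8)(4−11) = (−8)·(−1)·(−4)·(−7) = 224 ≡ 3, so v_4 = 3^{−1} = 9 (mod 13).
  i = 5 (α = 11): (11−12)(11−5)(11−8)(11−4) = (−1)·6·3·7 = −126 ≡ 4, so v_5 = 4^{−1} = 10 (mod 13).
  v = [9, 10, 1, 9, 10].
Step 2: syndromes of r = [5, 12, 7, 9, 12] (all sums mod 13).
  S_0 = Σ v_i r_i = 9·5 + 10·12 + 1·7 + 9·9 + 10·12 = 373 ≡ 9.
  S_1 = Σ v_i α_i r_i = 9·12·5 + 10·5·12 + 1·8·7 + 9·4·9 + 10·11·12 = 2840 ≡ 6.
  α_i^2 mod 13 = [1, 12, 12, 3, 4].
  S_2 = Σ v_i α_i^2 r_i = 9·1·5 + 10·12·12 + 1·12·7 + 9·3·9 + 10·4·12 = 2292 ≡ 4.
  S = (9, 6, 4) ≠ 0, so r is not a codeword (an error is present).
Step 3: locate the error. For a single error e at position i, S_ℓ = v_i·e·α_i^ℓ, so α_err = S_1/S_0.
  S_0^{−1} = 9^{−1} = 3 (mod 13), so α_err = 6·3 = 18 ≡ 5 = α_2. Error position i = 2.
  Consistency check: S_2/S_1 = 4·11 = 44 ≡ 5 = α_err ✓ (single-error assumption holds).
Step 4: error magnitude e = S_0/v_2 = S_0·∏_{j≠2}(α_2 − α_j) = 9·4 = 36 ≡ 10 (mod 13).
Step 5: correct position 2: c_2 = r_2 − e = 12 − 10 ≡ 2 (mod 13). Hence c = [5, 2, 7, 9, 12].
  Check: interpolating c through the α_i gives m(x) = 11 + 6·x (degree < 2) with m(α_i) = c_i for every i, so c is indeed a codeword.


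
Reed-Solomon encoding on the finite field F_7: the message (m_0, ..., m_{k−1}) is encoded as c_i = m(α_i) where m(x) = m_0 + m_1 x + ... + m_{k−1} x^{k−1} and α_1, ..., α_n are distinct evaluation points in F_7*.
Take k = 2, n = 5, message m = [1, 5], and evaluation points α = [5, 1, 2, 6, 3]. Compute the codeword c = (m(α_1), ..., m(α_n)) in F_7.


c = [5, 6, 4, 3, 2]

Message polynomial: m(x) = 1 + 5·x (mod 7).
For each evaluation point α_i, compute m(α_i) mod 7:
  α_1 = 5: Horner steps 5 → 5, so m(5) = 5.
  α_2 = 1: Horner steps 5 → 6, so m(1) = 6.
  α_3 = 2: Horner steps 5 → 4, so m(2) = 4.
  α_4 = 6: Horner steps 5 → 3, so m(6) = 3.
  α_5 = 3: Horner steps 5 → 2, so m(3) = 2.
Codeword c = [5, 6, 4, 3, 2] ∈ F_7^5.


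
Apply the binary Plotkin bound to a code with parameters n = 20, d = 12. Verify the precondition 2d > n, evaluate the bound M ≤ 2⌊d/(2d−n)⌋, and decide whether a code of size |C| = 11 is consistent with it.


Plotkin bound M ≤ 6; given |C| = 11 > bound (violated).

Check applicability: 2d = 24, n = 20.
2d − n = 4 > 0, so Plotkin applies.
Compute d/(2d−n) = 12/4 ≈ 3.0000.
⌊d/(2d−n)⌋ = 3.
Plotkin bound: M ≤ 2·3 = 6.
Given |C| = 11, check: VIOLATED.
This |C| is above the Plotkin bound, so no binary code with n = 20, d = 12 and 11 codewords exists.


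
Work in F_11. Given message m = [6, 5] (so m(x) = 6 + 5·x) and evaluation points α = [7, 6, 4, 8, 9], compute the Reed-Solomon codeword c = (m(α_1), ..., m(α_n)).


c = [8, 3, 4, 2, 7]

Message polynomial: m(x) = 6 + 5·x (mod 11).
For each evaluation point α_i, compute m(α_i) mod 11:
  α_1 = 7: Horner steps 5 → 8, so m(7) = 8.
  α_2 = 6: Horner steps 5 → 3, so m(6) = 3.
  α_3 = 4: Horner steps 5 → 4, so m(4) = 4.
  α_4 = 8: Horner steps 5 → 2, so m(8) = 2.
  α_5 = 9: Horner steps 5 → 7, so m(9) = 7.
Codeword c = [8, 3, 4, 2, 7] ∈ F_11^5.


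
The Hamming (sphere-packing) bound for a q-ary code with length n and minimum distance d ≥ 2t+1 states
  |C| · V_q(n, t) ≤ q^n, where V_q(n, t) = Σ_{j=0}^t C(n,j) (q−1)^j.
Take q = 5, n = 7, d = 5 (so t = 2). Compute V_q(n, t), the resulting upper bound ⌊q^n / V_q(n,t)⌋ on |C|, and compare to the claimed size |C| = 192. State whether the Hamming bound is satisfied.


V_q(n, t) = 365, q^n = 78125, Hamming bound = 214, |C| = 192 ≤ bound (satisfied).

Step 1: Compute V_q(n, t) = Σ_{j=0}^2 C(n, j) (q−1)^j.
  j = 0: C(7,0)·(4)^0 = 1·1 = 1.
  j = 1: C(7,1)·(4)^1 = 7·4 = 28.
  j = 2: C(7,2)·(4)^2 = 21·16 = 336.
  V_q(n, t) = 1 + 28 + 336 = 365.
Step 2: q^n = 5^7 = 78125.
Step 3: Hamming bound ⌊q^n / V_q(n,t)⌋ = ⌊78125/365⌋ = 214.
Step 4: Compare |C| = 192 to 214: satisfied.
The claimed |C| lies below the Hamming bound.


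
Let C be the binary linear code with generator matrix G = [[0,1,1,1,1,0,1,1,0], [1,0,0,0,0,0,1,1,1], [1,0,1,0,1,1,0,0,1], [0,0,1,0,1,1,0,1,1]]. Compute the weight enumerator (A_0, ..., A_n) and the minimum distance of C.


Weight distribution: A_0 = 1, A_2 = 2, A_3 = 1, A_4 = 1, A_5 = 6, A_6 = 4, A_7 = 1. Minimum distance d = 2.

Enumerate all 2^4 = 16 messages m ∈ F_2^4.
For each, compute codeword c = mG in F_2^9, then tally its weight.
  m = 0000 → c = 000000000, weight = 0.
  m = 1000 → c = 011110110, weight = 6.
  m = 0100 → c = 100000111, weight = 4.
  m = 1100 → c = 111110001, weight = 6.
  m = 0010 → c = 101011001, weight = 5.
  m = 1010 → c = 110101111, weight = 7.
  m = 0110 → c = 001011110, weight = 5.
  m = 1110 → c = 010101000, weight = 3.
  m = 0001 → c = 001011011, weight = 5.
  m = 1001 → c = 010101101, weight = 5.
  m = 0101 → c = 101011100, weight = 5.
  m = 1101 → c = 110101010, weight = 5.
  m = 0011 → c = 100000010, weight = 2.
  m = 1011 → c = 111110100, weight = 6.
  m = 0111 → c = 000000101, weight = 2.
  m = 1111 → c = 011110011, weight = 6.
Tally weights:
  weight 0: 1 codewords.
  weight 2: 2 codewords.
  weight 3: 1 codewords.
  weight 4: 1 codewords.
  weight 5: 6 codewords.
  weight 6: 4 codewords.
  weight 7: 1 codewords.
Minimum distance d = smallest w > 0 with A_w > 0 = 2.
Sanity: Σ A_w = 16 = 2^4 = 16 ✓.


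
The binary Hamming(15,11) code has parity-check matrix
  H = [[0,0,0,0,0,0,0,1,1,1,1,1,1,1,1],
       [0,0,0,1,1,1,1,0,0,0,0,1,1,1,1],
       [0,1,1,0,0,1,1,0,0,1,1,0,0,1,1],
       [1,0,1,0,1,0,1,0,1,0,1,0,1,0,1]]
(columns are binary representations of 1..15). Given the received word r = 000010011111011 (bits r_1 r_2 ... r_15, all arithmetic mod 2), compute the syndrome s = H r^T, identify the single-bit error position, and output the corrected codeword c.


s = (1, 0, 0, 0)^T, error position = 8, corrected codeword c = 000010001111011

Compute s = H r^T mod 2 one row at a time:
  s_1 = 1 + 1 + 1 + 1 + 1 + 0 + 1 + 1 = 7 ≡ 1 (mod 2).
  s_2 = 0 + 1 + 0 + 0 + 1 + 0 + 1 + 1 = 4 ≡ 0 (mod 2).
  s_3 = 0 + 0 + 0 + 0 + 1 + 1 + 1 + 1 = 4 ≡ 0 (mod 2).
  s_4 = 0 + 0 + 1 + 0 + 1 + 1 + 0 + 1 = 4 ≡ 0 (mod 2).
s = (1, 0, 0, 0)^T — this equals column 8 of H (binary 1000), so error is at position 8.
Correct: flip bit 8 of r = 000010011111011 to get c = 000010001111011.


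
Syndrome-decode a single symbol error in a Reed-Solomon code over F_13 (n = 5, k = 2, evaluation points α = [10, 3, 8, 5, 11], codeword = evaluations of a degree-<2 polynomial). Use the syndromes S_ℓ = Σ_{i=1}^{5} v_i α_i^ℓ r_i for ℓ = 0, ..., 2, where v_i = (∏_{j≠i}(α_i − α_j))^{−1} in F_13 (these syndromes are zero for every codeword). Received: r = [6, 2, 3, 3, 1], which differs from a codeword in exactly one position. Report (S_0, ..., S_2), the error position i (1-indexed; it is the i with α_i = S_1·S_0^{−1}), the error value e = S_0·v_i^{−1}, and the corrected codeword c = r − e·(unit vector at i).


S = (12, 8, 1), error at position 4, error magnitude e = 11, c = [6, 2, 3, 5, 1].

Step 1: column multipliers v_i = (∏_{j≠i}(α_i − α_j))^{−1} mod 13.
  i = 1 (α = 10): (10−3)(10−8)(10−5)(10−11) = 7·2·5·(−1) = −70 ≡ 8, so v_1 = 8^{−1} = 5 (mod 13).
  i = 2 (α = 3): (3−10)(3−8)(3−5)(3−11) = (−7)·(−5)·(−2)·(−8) = 560 ≡ 1, so v_2 = 1^{−1} = 1 (mod 13).
  i = 3 (α = 8): (8−10)(8−3)(8−5)(8−11) = (−2)·5·3·(−3) = 90 ≡ 12, so v_3 = 12^{−1} = 12 (mod 13).
  i = 4 (α = 5): (5−10)(5−3)(5−8)(5−11) = (−5)·2·(−3)·(−6) = −180 ≡ 2, so v_4 = 2^{−1} = 7 (mod 13).
  i = 5 (α = 11): (11−10)(11−3)(11−8)(11−5) = 1·8·3·6 = 144 ≡ 1, so v_5 = 1^{−1} = 1 (mod 13).
  v = [5, 1, 12, 7, 1].
Step 2: syndromes of r = [6, 2, 3, 3, 1] (all sums mod 13).
  S_0 = Σ v_i r_i = 5·6 + 1·2 + 12·3 + 7·3 + 1·1 = 90 ≡ 12.
  S_1 = Σ v_i α_i r_i = 5·10·6 + 1·3·2 + 12·8·3 + 7·5·3 + 1·11·1 = 710 ≡ 8.
  α_i^2 mod 13 = [9, 9, 12, 12, 4].
  S_2 = Σ v_i α_i^2 r_i = 5·9·6 + 1·9·2 + 12·12·3 + 7·12·3 + 1·4·1 = 976 ≡ 1.
  S = (12, 8, 1) ≠ 0, so r is not a codeword (an error is present).
Step 3: locate the error. For a single error e at position i, S_ℓ = v_i·e·α_i^ℓ, so α_err = S_1/S_0.
  S_0^{−1} = 12^{−1} = 12 (mod 13), so α_err = 8·12 = 96 ≡ 5 = α_4. Error position i = 4.
  Consistency check: S_2/S_1 = 1·5 = 5 ≡ 5 = α_err ✓ (single-error assumption holds).
Step 4: error magnitude e = S_0/v_4 = S_0·∏_{j≠4}(α_4 − α_j) = 12·2 = 24 ≡ 11 (mod 13).
Step 5: correct position 4: c_4 = r_4 − e = 3 − 11 ≡ 5 (mod 13). Hence c = [6, 2, 3, 5, 1].
  Check: interpolating c through the α_i gives m(x) = 4 + 8·x (degree < 2) with m(α_i) = c_i for every i, so c is indeed a codeword.


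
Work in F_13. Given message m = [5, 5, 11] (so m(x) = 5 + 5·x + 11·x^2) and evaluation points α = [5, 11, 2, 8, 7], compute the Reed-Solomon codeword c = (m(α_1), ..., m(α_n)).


c = [6, 0, 7, 8, 7]

Message polynomial: m(x) = 5 + 5·x + 11·x^2 (mod 13).
For each evaluation point α_i, compute m(α_i) mod 13:
  α_1 = 5: Horner steps 11 → 8 → 6, so m(5) = 6.
  α_2 = 11: Horner steps 11 → 9 → 0, so m(11) = 0.
  α_3 = 2: Horner steps 11 → 1 → 7, so m(2) = 7.
  α_4 = 8: Horner steps 11 → 2 → 8, so m(8) = 8.
  α_5 = 7: Horner steps 11 → 4 → 7, so m(7) = 7.
Codeword c = [6, 0, 7, 8, 7] ∈ F_13^5.


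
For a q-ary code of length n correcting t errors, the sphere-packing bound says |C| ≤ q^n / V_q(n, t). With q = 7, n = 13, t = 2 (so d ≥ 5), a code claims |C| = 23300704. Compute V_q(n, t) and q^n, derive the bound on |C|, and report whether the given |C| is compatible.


V_q(n, t) = 2887, q^n = 96889010407, Hamming bound = 33560446, |C| = 23300704 ≤ bound (satisfied).

Step 1: Compute V_q(n, t) = Σ_{j=0}^2 C(n, j) (q−1)^j.
  j = 0: C(13,0)·(6)^0 = 1·1 = 1.
  j = 1: C(13,1)·(6)^1 = 13·6 = 78.
  j = 2: C(13,2)·(6)^2 = 78·36 = 2808.
  V_q(n, t) = 1 + 78 + 2808 = 2887.
Step 2: q^n = 7^13 = 96889010407.
Step 3: Hamming bound ⌊q^n / V_q(n,t)⌋ = ⌊96889010407/2887⌋ = 33560446.
Step 4: Compare |C| = 23300704 to 33560446: satisfied.
The claimed |C| lies below the Hamming bound.
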